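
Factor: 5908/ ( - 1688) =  - 2^( - 1 )*7^1 =- 7/2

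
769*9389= 7220141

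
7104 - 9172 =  - 2068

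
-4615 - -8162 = 3547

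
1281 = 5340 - 4059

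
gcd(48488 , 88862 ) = 2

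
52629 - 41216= 11413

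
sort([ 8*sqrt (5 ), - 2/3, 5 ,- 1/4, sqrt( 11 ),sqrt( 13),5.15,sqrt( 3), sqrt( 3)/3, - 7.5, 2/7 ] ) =[ - 7.5,  -  2/3, - 1/4, 2/7, sqrt( 3)/3 , sqrt(3), sqrt(11),sqrt(13), 5 , 5.15,8 *sqrt( 5) ]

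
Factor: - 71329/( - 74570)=2^( - 1) * 5^( - 1 )*7457^( - 1)*71329^1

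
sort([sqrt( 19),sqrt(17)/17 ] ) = [sqrt( 17)/17,sqrt(19)]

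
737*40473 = 29828601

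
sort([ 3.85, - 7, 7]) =[ - 7, 3.85, 7] 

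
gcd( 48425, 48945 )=65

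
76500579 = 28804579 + 47696000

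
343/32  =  10 + 23/32 = 10.72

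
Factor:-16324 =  - 2^2*7^1*11^1 * 53^1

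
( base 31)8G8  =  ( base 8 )20000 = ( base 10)8192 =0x2000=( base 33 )7h8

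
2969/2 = 1484 + 1/2 =1484.50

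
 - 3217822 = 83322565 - 86540387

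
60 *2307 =138420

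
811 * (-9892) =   -  8022412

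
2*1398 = 2796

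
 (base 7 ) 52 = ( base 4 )211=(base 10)37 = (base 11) 34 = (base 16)25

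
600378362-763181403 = - 162803041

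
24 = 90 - 66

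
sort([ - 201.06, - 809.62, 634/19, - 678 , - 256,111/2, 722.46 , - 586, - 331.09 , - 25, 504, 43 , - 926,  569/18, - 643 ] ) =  [ - 926,- 809.62,- 678, - 643, - 586,-331.09, - 256, - 201.06, - 25, 569/18, 634/19,  43,111/2, 504, 722.46]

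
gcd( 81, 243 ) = 81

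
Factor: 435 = 3^1 * 5^1*29^1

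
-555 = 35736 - 36291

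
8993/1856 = 8993/1856 =4.85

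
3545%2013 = 1532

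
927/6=154 + 1/2 = 154.50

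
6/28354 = 3/14177 = 0.00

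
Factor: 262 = 2^1*131^1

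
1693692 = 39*43428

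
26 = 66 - 40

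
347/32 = 347/32 = 10.84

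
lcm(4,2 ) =4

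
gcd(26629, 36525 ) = 1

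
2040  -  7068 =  - 5028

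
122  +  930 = 1052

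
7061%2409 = 2243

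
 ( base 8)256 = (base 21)86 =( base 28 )66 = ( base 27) 6C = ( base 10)174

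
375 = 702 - 327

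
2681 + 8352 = 11033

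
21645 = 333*65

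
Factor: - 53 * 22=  - 1166 = - 2^1*11^1*53^1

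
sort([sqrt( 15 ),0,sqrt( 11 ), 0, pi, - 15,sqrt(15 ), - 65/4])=[ - 65/4, - 15, 0, 0,pi, sqrt( 11), sqrt(15), sqrt (15)]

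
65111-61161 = 3950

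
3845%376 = 85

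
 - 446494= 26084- 472578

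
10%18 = 10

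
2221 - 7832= - 5611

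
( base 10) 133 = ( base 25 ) 58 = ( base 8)205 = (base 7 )250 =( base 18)77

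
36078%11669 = 1071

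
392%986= 392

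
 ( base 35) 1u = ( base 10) 65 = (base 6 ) 145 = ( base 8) 101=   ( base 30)25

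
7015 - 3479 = 3536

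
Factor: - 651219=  - 3^1*17^1*113^2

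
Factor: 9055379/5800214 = 2^(-1 ) * 7^(-1)*31^1*53^ (- 1) * 59^1*4951^1*7817^( - 1)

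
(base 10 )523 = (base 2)1000001011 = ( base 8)1013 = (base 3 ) 201101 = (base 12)377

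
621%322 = 299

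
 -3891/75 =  - 52+ 3/25 = - 51.88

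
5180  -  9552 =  - 4372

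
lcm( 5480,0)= 0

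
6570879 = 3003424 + 3567455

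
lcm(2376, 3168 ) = 9504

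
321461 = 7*45923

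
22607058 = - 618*( - 36581 ) 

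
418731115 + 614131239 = 1032862354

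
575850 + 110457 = 686307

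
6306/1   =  6306= 6306.00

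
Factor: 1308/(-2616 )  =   - 1/2 = - 2^( - 1)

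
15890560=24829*640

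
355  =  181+174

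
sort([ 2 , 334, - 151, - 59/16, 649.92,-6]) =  [ - 151, - 6,-59/16,2,334,649.92 ] 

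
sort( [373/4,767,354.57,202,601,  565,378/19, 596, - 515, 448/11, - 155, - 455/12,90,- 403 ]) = [-515, - 403 , - 155, - 455/12, 378/19,448/11, 90, 373/4, 202,354.57,565,596,601,  767]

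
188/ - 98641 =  - 188/98641 =- 0.00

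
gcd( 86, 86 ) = 86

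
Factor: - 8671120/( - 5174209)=2^4*5^1*29^( - 1) * 67^( - 1) * 283^1*383^1*2663^( - 1 )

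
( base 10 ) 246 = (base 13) 15C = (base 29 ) 8e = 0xF6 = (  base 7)501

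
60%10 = 0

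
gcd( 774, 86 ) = 86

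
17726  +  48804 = 66530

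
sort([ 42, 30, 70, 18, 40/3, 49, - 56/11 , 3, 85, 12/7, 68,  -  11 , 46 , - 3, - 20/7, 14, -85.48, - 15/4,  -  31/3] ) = [ - 85.48, - 11, - 31/3,  -  56/11, - 15/4, -3, - 20/7,12/7,3, 40/3,14, 18, 30  ,  42,46, 49,68, 70, 85 ] 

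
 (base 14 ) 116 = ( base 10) 216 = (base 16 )d8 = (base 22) 9I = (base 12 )160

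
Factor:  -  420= - 2^2*3^1* 5^1*7^1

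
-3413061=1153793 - 4566854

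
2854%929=67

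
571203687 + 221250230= 792453917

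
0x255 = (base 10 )597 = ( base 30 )JR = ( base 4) 21111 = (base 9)733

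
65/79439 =65/79439  =  0.00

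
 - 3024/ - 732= 252/61  =  4.13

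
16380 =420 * 39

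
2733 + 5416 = 8149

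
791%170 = 111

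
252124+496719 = 748843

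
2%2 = 0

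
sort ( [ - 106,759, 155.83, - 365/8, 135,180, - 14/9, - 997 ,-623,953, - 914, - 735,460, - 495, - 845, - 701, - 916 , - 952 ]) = [ - 997,-952, -916, - 914, - 845, - 735, - 701, - 623 ,  -  495,-106, - 365/8, - 14/9,135 , 155.83, 180, 460, 759,  953]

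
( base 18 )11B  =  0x161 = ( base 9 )432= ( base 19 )IB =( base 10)353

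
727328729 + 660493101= 1387821830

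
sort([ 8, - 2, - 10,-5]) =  [ - 10, - 5,  -  2,  8]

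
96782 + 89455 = 186237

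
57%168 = 57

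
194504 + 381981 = 576485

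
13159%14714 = 13159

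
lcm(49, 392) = 392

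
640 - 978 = - 338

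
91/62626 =91/62626= 0.00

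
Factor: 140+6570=2^1*5^1 *11^1*61^1 = 6710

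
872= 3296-2424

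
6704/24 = 279  +  1/3 = 279.33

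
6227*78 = 485706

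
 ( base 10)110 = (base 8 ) 156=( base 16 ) 6E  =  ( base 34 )38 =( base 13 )86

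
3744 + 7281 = 11025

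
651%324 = 3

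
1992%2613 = 1992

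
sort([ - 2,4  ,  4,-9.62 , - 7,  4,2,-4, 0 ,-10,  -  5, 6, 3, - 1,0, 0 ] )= [ - 10,-9.62,-7,  -  5, - 4,-2, - 1, 0, 0,  0, 2, 3, 4,  4, 4, 6 ] 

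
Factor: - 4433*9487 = -42055871 = - 11^1*13^1*31^1*53^1*179^1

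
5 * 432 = 2160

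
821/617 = 1  +  204/617 = 1.33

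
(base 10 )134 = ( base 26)54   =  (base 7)251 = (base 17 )7f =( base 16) 86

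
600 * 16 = 9600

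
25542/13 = 1964 + 10/13=1964.77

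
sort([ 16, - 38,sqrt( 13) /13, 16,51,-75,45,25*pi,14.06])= [ - 75, - 38,  sqrt( 13)/13, 14.06,16,16, 45 , 51, 25 *pi ] 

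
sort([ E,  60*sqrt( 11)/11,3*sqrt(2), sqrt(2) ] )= [sqrt( 2),E,3*sqrt ( 2 ),60*sqrt( 11) /11] 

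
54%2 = 0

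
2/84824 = 1/42412 =0.00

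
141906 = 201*706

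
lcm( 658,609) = 57246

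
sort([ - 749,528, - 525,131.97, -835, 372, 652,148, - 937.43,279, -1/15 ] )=[-937.43, - 835 , - 749, - 525, - 1/15,131.97,148,279,372 , 528,652]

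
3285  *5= 16425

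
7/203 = 1/29 = 0.03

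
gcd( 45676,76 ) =76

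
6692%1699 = 1595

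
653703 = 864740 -211037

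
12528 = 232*54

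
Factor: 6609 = 3^1*2203^1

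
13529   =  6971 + 6558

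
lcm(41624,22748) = 1956328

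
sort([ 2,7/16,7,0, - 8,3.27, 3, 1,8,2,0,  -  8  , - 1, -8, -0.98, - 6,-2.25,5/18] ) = [ - 8, - 8,  -  8,-6,-2.25, - 1, - 0.98, 0, 0, 5/18, 7/16 , 1,2, 2,3,3.27,7,8]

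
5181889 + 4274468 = 9456357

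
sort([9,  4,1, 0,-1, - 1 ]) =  [ - 1, - 1,0,1,4,9 ]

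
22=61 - 39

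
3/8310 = 1/2770 = 0.00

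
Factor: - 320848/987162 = -14584/44871  =  - 2^3*3^ ( - 1)*  1823^1 * 14957^( - 1)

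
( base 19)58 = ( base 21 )4j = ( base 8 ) 147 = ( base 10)103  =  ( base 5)403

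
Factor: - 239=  -239^1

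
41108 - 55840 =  - 14732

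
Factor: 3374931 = 3^1 * 7^1 * 160711^1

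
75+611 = 686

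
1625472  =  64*25398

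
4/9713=4/9713 = 0.00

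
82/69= 82/69 = 1.19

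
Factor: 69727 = 7^2*1423^1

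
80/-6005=-1 + 1185/1201 = - 0.01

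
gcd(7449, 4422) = 3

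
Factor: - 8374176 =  - 2^5*3^2*29077^1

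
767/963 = 767/963 = 0.80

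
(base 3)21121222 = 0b1010110111001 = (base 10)5561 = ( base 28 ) 72H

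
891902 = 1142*781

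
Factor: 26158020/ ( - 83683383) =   -  2^2 * 5^1*61^1*283^( - 1)*1021^1*14081^( - 1) =- 1245620/3984923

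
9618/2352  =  229/56=4.09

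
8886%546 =150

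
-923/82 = -923/82 = - 11.26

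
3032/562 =1516/281 = 5.40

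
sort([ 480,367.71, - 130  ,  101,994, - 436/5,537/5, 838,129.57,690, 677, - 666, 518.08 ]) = [ - 666, - 130,- 436/5,101, 537/5,129.57,367.71,480,  518.08,677,690,838,  994 ] 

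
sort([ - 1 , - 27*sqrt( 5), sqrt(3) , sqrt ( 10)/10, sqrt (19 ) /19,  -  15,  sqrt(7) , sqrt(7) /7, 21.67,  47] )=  [ - 27*sqrt(5) , - 15,-1, sqrt(19 ) /19,sqrt(10)/10, sqrt(7) /7,sqrt(3 ),sqrt(7),  21.67, 47]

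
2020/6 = 336  +  2/3= 336.67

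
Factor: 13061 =37^1 * 353^1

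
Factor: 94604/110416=353/412=2^(  -  2)*103^( - 1)*353^1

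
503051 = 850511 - 347460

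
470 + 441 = 911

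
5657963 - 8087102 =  - 2429139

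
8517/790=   10 + 617/790 = 10.78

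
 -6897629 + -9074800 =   -  15972429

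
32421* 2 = 64842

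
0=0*8805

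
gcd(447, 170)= 1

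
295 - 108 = 187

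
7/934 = 7/934= 0.01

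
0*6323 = 0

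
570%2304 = 570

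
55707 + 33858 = 89565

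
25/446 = 25/446 = 0.06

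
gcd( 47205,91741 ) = 1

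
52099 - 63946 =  - 11847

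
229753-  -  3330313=3560066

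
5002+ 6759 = 11761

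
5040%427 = 343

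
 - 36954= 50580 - 87534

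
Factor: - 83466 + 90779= 7313=71^1*103^1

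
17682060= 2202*8030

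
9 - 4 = 5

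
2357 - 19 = 2338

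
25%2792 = 25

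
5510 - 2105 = 3405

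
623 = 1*623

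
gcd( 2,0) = 2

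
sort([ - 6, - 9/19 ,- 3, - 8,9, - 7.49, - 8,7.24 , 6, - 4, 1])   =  [ -8, - 8, - 7.49, - 6,  -  4, - 3, - 9/19,  1,6, 7.24,9]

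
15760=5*3152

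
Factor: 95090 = 2^1*5^1*37^1*257^1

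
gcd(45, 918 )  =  9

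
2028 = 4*507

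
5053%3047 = 2006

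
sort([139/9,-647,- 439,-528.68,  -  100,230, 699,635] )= [-647, - 528.68, - 439, - 100, 139/9,230, 635, 699] 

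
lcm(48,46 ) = 1104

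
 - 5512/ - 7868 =1378/1967 = 0.70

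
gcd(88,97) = 1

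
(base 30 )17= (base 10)37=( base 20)1h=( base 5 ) 122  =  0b100101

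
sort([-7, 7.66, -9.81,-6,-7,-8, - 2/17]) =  [-9.81,-8, - 7,-7  , - 6,-2/17,7.66] 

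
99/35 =99/35 = 2.83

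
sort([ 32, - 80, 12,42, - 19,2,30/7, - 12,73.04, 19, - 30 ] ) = [ - 80, - 30,  -  19, - 12, 2,30/7,12, 19,32, 42,73.04 ]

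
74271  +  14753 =89024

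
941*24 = 22584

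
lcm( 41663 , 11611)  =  708271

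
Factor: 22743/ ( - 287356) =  - 2^( - 2)*3^2 *7^1*199^(-1 )  =  - 63/796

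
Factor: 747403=19^1*139^1*283^1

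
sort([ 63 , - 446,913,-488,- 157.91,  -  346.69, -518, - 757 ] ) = [-757,  -  518 ,  -  488,  -  446 , - 346.69,  -  157.91,63, 913]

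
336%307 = 29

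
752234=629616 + 122618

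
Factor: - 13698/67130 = - 3^2*5^(  -  1 )*7^( - 2 )*137^( - 1 ) * 761^1 = - 6849/33565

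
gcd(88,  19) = 1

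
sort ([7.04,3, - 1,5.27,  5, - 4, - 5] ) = [ - 5, - 4, - 1, 3, 5, 5.27, 7.04 ]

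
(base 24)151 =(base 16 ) 2B9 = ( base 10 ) 697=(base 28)OP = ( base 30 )n7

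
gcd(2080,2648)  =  8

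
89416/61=1465 + 51/61=1465.84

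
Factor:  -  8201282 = -2^1 * 4100641^1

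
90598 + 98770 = 189368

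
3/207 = 1/69 = 0.01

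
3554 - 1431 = 2123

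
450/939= 150/313 = 0.48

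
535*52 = 27820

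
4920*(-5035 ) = -24772200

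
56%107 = 56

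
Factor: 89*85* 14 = 2^1 * 5^1*7^1 * 17^1 * 89^1 = 105910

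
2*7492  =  14984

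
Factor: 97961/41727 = 3^( - 1)* 7^(- 1 )*1987^( - 1)*97961^1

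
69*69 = 4761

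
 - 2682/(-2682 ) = 1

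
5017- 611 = 4406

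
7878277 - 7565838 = 312439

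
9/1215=1/135 = 0.01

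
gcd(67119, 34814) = 13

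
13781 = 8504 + 5277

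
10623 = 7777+2846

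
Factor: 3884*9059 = 2^2*971^1*9059^1 = 35185156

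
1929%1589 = 340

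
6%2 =0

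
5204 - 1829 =3375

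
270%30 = 0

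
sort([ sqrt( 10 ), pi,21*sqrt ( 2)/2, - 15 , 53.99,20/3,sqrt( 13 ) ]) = [ - 15, pi,sqrt(10),sqrt(13),20/3,21 * sqrt ( 2) /2,53.99 ] 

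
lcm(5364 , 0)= 0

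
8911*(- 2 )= -17822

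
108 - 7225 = -7117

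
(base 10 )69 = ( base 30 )29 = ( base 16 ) 45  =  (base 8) 105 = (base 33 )23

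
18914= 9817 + 9097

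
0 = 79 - 79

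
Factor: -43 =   -  43^1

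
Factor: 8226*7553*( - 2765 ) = -171792154170 = - 2^1*3^2*5^1 * 7^2*13^1 *79^1*83^1*457^1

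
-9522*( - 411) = 3913542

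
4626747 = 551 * 8397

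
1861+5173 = 7034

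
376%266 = 110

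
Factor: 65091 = 3^1*13^1*1669^1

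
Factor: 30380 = 2^2*5^1 * 7^2*31^1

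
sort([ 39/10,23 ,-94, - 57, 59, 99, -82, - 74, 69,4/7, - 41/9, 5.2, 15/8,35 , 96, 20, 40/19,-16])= [ -94  ,-82, - 74,-57, - 16,-41/9,  4/7,  15/8,  40/19,39/10, 5.2,20 , 23,35,59,  69,96,99]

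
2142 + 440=2582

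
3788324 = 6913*548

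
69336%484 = 124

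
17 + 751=768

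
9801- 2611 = 7190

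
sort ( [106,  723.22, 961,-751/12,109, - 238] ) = [ - 238, - 751/12, 106, 109, 723.22 , 961]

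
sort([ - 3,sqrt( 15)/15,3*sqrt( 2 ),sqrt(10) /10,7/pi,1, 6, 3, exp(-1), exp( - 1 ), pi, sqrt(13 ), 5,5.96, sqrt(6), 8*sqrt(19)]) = [ - 3, sqrt( 15)/15, sqrt(10)/10, exp( - 1),  exp(  -  1 ), 1 , 7/pi, sqrt( 6 ),3, pi,sqrt(13),3 * sqrt (2),5, 5.96,6, 8*sqrt(19)] 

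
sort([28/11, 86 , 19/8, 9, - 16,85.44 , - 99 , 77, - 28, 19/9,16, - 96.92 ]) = [ - 99, - 96.92 , - 28 , - 16  ,  19/9, 19/8 , 28/11,9, 16,  77,  85.44,86]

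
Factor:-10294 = -2^1*5147^1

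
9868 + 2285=12153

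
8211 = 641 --7570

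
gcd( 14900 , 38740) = 2980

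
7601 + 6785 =14386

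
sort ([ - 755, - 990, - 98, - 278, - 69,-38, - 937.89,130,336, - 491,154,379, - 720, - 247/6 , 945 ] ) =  [ -990, - 937.89, - 755,  -  720, - 491, - 278, - 98, - 69, - 247/6, - 38,  130,154,336,379,945]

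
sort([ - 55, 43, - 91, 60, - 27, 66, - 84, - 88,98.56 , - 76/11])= [ - 91, - 88, - 84,  -  55, - 27, - 76/11,43, 60,  66,  98.56]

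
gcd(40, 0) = 40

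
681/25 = 27 + 6/25  =  27.24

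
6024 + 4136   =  10160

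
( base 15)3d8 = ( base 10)878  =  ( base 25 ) 1a3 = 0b1101101110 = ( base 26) 17k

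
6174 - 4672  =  1502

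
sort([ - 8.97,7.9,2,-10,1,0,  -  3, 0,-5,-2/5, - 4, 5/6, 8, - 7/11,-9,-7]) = [ - 10, - 9, -8.97, - 7,-5,-4, - 3, - 7/11,-2/5, 0,0,5/6,1,2, 7.9,8]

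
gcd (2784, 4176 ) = 1392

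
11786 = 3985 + 7801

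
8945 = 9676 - 731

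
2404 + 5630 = 8034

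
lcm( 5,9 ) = 45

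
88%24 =16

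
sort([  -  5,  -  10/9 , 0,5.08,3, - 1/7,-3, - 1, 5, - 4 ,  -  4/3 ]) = [-5,-4, - 3, - 4/3, - 10/9,-1,-1/7,  0,3,5,5.08 ]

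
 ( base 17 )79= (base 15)88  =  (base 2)10000000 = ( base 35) 3n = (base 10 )128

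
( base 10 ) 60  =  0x3c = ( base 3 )2020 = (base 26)28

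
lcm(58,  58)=58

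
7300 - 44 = 7256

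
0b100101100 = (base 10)300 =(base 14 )176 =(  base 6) 1220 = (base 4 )10230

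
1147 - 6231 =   -  5084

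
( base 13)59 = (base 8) 112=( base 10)74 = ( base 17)46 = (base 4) 1022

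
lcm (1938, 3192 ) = 54264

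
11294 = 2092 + 9202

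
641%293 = 55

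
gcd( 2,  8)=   2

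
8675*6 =52050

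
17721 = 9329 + 8392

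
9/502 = 9/502 = 0.02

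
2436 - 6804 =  -4368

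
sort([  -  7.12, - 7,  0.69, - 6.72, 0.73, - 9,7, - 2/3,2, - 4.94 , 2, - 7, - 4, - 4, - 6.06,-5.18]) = [-9, -7.12,  -  7, - 7 , - 6.72, - 6.06, - 5.18 , - 4.94, - 4, - 4, - 2/3,0.69,0.73, 2,  2, 7 ] 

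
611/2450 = 611/2450 = 0.25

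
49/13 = 49/13 = 3.77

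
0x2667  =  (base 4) 2121213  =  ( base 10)9831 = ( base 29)BK0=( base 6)113303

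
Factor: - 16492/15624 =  - 19/18 = - 2^( - 1) * 3^ (-2 )*19^1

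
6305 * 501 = 3158805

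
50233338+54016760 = 104250098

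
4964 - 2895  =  2069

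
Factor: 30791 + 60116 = 90907^1 = 90907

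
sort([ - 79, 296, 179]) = [ - 79,179,296]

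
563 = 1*563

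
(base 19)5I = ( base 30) 3N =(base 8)161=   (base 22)53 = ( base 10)113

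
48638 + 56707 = 105345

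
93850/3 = 31283 + 1/3 = 31283.33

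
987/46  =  987/46 = 21.46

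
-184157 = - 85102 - 99055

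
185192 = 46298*4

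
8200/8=1025 = 1025.00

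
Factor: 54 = 2^1*3^3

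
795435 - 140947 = 654488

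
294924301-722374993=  - 427450692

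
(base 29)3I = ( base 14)77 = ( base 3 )10220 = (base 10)105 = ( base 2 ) 1101001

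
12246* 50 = 612300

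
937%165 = 112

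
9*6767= 60903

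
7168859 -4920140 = 2248719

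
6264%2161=1942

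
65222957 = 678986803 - 613763846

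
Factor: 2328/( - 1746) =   -  2^2*3^ ( - 1) = - 4/3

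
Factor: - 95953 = - 11^2*13^1 *61^1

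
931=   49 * 19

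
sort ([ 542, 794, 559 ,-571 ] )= [ - 571, 542,559 , 794 ] 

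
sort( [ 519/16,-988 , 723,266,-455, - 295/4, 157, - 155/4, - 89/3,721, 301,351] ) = [-988,  -  455 , - 295/4, - 155/4 , - 89/3,519/16, 157,266,301,351,721 , 723 ]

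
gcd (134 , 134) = 134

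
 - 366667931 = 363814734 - 730482665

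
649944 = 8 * 81243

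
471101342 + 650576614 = 1121677956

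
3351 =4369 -1018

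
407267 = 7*58181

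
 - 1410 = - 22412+21002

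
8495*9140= 77644300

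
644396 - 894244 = -249848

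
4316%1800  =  716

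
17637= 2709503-2691866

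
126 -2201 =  -2075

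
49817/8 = 49817/8 = 6227.12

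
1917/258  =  7  +  37/86 =7.43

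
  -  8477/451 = - 19  +  92/451=- 18.80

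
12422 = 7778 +4644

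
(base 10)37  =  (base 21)1G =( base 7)52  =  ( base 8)45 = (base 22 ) 1f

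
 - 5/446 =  - 1 + 441/446=- 0.01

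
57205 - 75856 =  - 18651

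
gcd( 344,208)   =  8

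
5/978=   5/978 = 0.01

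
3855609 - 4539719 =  - 684110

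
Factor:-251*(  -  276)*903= 2^2*3^2*7^1*23^1*43^1*251^1 =62556228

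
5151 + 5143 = 10294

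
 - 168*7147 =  -1200696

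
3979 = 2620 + 1359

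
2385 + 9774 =12159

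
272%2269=272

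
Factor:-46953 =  - 3^3*37^1*47^1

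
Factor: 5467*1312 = 2^5*7^1*11^1*41^1*71^1  =  7172704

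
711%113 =33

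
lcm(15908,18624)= 763584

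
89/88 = 89/88 = 1.01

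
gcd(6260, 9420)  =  20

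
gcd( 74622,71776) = 2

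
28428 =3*9476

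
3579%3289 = 290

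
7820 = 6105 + 1715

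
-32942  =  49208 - 82150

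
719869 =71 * 10139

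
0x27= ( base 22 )1h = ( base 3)1110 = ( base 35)14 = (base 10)39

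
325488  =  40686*8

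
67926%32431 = 3064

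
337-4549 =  - 4212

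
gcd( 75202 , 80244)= 2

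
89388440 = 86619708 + 2768732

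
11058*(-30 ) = - 331740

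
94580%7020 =3320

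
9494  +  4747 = 14241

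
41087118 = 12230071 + 28857047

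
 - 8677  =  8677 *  ( - 1)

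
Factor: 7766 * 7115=55255090= 2^1*5^1 * 11^1*353^1*1423^1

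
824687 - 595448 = 229239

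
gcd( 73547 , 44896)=1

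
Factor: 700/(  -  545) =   -  2^2*5^1*7^1*109^( - 1) = -140/109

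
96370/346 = 278+ 91/173 = 278.53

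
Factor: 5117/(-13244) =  - 2^(-2 )*11^(-1)*17^1 = - 17/44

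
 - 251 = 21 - 272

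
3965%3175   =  790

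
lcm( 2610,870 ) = 2610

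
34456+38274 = 72730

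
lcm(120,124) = 3720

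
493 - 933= -440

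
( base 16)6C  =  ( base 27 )40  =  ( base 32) 3c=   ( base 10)108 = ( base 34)36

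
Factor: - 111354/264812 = -201/478 = - 2^(-1)  *3^1*67^1*239^(-1)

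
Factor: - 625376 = -2^5*19543^1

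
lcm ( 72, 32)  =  288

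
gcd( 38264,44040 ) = 8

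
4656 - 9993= - 5337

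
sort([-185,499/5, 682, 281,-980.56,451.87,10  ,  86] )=[- 980.56, - 185, 10, 86,  499/5,  281,451.87, 682] 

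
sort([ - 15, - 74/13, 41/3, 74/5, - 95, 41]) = [  -  95, - 15, - 74/13,41/3, 74/5,41] 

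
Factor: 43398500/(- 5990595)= - 8679700/1198119= - 2^2* 3^ ( - 1 )*5^2 * 13^( - 1 )*29^1 * 31^ ( - 1) * 41^1* 73^1*991^ ( - 1)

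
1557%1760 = 1557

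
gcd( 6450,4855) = 5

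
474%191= 92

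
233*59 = 13747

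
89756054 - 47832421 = 41923633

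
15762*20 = 315240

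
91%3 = 1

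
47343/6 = 15781/2 =7890.50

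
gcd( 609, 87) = 87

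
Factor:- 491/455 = - 5^( - 1)*7^(- 1 )*13^( - 1)*491^1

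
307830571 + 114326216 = 422156787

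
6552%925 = 77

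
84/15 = 28/5 = 5.60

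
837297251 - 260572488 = 576724763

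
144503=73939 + 70564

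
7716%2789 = 2138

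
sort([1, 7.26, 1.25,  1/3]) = [ 1/3,1,1.25, 7.26] 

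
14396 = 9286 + 5110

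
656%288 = 80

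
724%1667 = 724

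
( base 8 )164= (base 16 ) 74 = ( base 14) 84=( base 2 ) 1110100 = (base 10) 116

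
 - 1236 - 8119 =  - 9355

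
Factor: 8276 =2^2 * 2069^1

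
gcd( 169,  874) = 1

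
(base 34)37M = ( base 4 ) 322100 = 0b111010010000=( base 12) 21a8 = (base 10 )3728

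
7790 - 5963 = 1827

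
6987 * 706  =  4932822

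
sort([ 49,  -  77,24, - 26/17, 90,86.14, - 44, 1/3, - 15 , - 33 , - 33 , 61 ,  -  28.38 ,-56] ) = [- 77,  -  56, - 44, - 33,-33, - 28.38 ,  -  15, - 26/17, 1/3 , 24,49, 61, 86.14,  90 ] 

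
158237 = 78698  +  79539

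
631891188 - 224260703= 407630485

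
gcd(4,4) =4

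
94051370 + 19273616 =113324986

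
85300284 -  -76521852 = 161822136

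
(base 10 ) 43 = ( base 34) 19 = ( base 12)37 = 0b101011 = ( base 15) 2D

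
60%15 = 0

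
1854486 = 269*6894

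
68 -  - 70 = 138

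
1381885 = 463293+918592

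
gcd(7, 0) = 7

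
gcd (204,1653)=3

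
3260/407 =8 + 4/407 = 8.01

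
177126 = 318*557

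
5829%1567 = 1128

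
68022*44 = 2992968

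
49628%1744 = 796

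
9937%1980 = 37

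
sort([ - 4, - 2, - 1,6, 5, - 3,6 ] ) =[ - 4, - 3, - 2, - 1, 5,6, 6]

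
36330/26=1397 + 4/13 = 1397.31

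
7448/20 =1862/5 = 372.40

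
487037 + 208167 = 695204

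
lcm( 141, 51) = 2397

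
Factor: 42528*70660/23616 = 2^1*3^(-1 ) * 5^1 * 41^ ( - 1) * 443^1 * 3533^1 = 15651190/123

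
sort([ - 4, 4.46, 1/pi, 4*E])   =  [ - 4, 1/pi, 4.46,4*E]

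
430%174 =82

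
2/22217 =2/22217 = 0.00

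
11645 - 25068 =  - 13423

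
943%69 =46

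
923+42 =965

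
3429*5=17145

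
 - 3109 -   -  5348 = 2239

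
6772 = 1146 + 5626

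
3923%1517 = 889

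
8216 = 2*4108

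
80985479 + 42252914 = 123238393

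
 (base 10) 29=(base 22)17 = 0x1d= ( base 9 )32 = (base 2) 11101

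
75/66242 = 75/66242  =  0.00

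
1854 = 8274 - 6420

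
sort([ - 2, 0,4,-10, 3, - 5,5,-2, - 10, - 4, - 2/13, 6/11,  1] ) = [ - 10,-10, - 5, - 4, - 2, - 2, - 2/13 , 0,  6/11,  1, 3, 4,5 ] 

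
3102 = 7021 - 3919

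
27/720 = 3/80 = 0.04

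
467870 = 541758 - 73888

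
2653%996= 661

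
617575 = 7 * 88225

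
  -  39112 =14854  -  53966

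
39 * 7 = 273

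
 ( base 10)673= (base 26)pn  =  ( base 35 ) j8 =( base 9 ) 827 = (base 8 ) 1241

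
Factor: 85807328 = 2^5*443^1*6053^1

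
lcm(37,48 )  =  1776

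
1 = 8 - 7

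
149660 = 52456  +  97204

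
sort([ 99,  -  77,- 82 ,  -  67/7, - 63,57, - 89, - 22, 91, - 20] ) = [ - 89,-82,  -  77,  -  63, - 22,-20, - 67/7, 57,91,  99] 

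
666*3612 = 2405592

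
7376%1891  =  1703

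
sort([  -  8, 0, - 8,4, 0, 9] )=[ - 8, - 8,0,  0, 4,9]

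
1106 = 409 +697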